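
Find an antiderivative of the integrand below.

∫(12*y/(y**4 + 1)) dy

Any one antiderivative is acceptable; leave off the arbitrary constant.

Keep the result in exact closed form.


Answer: 6*atan(y**2).


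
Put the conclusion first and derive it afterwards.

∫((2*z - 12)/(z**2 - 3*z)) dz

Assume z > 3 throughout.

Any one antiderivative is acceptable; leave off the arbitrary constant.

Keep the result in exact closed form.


The answer is 4*log(z) - 2*log(z - 3).
Step 1. Decompose ∫((2*z - 12)/(z**2 - 3*z)) dz by partial fractions, (2*z - 12)/(z**2 - 3*z) = -2/(z - 3) + 4/z: now ∫(4/z) dz + ∫(-2/(z - 3)) dz.
Step 2. Evaluate the standard form [assuming z > 3]: now -2*log(z - 3) + ∫(4/z) dz.
Step 3. Evaluate the standard form [assuming z > 0]: now 4*log(z) - 2*log(z - 3).
Answer: 4*log(z) - 2*log(z - 3).


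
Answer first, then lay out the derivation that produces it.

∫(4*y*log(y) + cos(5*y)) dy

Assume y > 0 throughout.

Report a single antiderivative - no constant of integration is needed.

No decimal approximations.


The answer is 2*y**2*log(y) - y**2 + sin(5*y)/5.
Step 1. Rewrite: now ∫(4*y*log(y)) dy + ∫(cos(5*y)) dy.
Step 2. Integrate ∫(4*y*log(y)) dy by parts with u = log(y), dv = (4*y) dy, so v = 2*y**2 [assuming y > 0]: now 2*y**2*log(y) + ∫(-2*y) dy + ∫(cos(5*y)) dy.
Step 3. Evaluate the standard form: now 2*y**2*log(y) - y**2 + ∫(cos(5*y)) dy.
Step 4. Evaluate the standard form: now 2*y**2*log(y) - y**2 + sin(5*y)/5.
Answer: 2*y**2*log(y) - y**2 + sin(5*y)/5.


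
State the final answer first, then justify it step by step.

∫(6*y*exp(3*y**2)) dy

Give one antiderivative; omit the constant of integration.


The answer is exp(3*y**2).
Step 1. Substitute u = y**2, turning ∫(6*y*exp(3*y**2)) dy into ∫(3*exp(3*u)) du: now ∫(3*exp(3*u)) du.
Step 2. Evaluate the standard form: now exp(3*u).
Step 3. Substitute back u = y**2: now exp(3*y**2).
Answer: exp(3*y**2).


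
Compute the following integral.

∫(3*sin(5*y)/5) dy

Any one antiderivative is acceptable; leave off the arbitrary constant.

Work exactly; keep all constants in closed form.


Answer: -3*cos(5*y)/25.


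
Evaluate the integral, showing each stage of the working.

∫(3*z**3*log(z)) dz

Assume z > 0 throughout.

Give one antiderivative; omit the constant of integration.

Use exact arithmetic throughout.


Step 1. Integrate ∫(3*z**3*log(z)) dz by parts with u = log(z), dv = (3*z**3) dz, so v = 3*z**4/4 [assuming z > 0]: now 3*z**4*log(z)/4 + ∫(-3*z**3/4) dz.
Step 2. Evaluate the standard form: now 3*z**4*log(z)/4 - 3*z**4/16.
Answer: 3*z**4*log(z)/4 - 3*z**4/16.


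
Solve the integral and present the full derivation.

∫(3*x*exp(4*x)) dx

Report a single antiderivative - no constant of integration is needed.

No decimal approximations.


Step 1. Integrate ∫(3*x*exp(4*x)) dx by parts with u = x, dv = (3*exp(4*x)) dx, so v = 3*exp(4*x)/4: now 3*x*exp(4*x)/4 + ∫(-3*exp(4*x)/4) dx.
Step 2. Evaluate the standard form: now 3*x*exp(4*x)/4 - 3*exp(4*x)/16.
Answer: 3*x*exp(4*x)/4 - 3*exp(4*x)/16.


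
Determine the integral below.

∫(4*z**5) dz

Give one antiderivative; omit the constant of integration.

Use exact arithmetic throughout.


Answer: 2*z**6/3.


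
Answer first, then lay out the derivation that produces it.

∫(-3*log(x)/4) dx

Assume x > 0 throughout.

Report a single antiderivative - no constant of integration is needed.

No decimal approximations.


The answer is -3*x*log(x)/4 + 3*x/4.
Step 1. Integrate ∫(-3*log(x)/4) dx by parts with u = log(x), dv = (-3/4) dx, so v = -3*x/4 [assuming x > 0]: now -3*x*log(x)/4 + ∫(3/4) dx.
Step 2. Evaluate the standard form: now -3*x*log(x)/4 + 3*x/4.
Answer: -3*x*log(x)/4 + 3*x/4.


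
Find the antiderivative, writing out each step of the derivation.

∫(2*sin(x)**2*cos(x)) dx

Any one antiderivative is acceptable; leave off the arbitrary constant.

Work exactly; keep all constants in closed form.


Step 1. Substitute u = sin(x), turning ∫(2*sin(x)**2*cos(x)) dx into ∫(2*u**2) du: now ∫(2*u**2) du.
Step 2. Evaluate the standard form: now 2*u**3/3.
Step 3. Substitute back u = sin(x): now 2*sin(x)**3/3.
Answer: 2*sin(x)**3/3.


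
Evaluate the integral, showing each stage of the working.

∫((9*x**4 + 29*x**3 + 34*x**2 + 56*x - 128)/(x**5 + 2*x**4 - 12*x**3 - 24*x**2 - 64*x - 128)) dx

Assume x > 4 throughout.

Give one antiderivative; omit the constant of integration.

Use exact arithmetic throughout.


Step 1. Decompose ∫((9*x**4 + 29*x**3 + 34*x**2 + 56*x - 128)/(x**5 + 2*x**4 - 12*x**3 - 24*x**2 - 64*x - 128)) dx by partial fractions, (9*x**4 + 29*x**3 + 34*x**2 + 56*x - 128)/(x**5 + 2*x**4 - 12*x**3 - 24*x**2 - 64*x - 128) = 3/(x**2 + 4) + 2/(x + 4) + 2/(x + 2) + 5/(x - 4): now ∫(5/(x - 4)) dx + ∫(2/(x + 2)) dx + ∫(2/(x + 4)) dx + ∫(3/(x**2 + 4)) dx.
Step 2. Evaluate the standard form [assuming x > -2]: now 2*log(x + 2) + ∫(5/(x - 4)) dx + ∫(2/(x + 4)) dx + ∫(3/(x**2 + 4)) dx.
Step 3. Evaluate the standard form [assuming x > -4]: now 2*log(x + 2) + 2*log(x + 4) + ∫(5/(x - 4)) dx + ∫(3/(x**2 + 4)) dx.
Step 4. Evaluate the standard form [assuming x > 4]: now 5*log(x - 4) + 2*log(x + 2) + 2*log(x + 4) + ∫(3/(x**2 + 4)) dx.
Step 5. Evaluate the standard form: now 5*log(x - 4) + 2*log(x + 2) + 2*log(x + 4) + 3*atan(x/2)/2.
Answer: 5*log(x - 4) + 2*log(x + 2) + 2*log(x + 4) + 3*atan(x/2)/2.


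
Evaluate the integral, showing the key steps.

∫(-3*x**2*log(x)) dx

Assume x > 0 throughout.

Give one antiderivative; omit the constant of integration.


Step 1. Integrate ∫(-3*x**2*log(x)) dx by parts with u = log(x), dv = (-3*x**2) dx, so v = -x**3 [assuming x > 0]: now -x**3*log(x) + ∫(x**2) dx.
Step 2. Evaluate the standard form: now -x**3*log(x) + x**3/3.
Answer: -x**3*log(x) + x**3/3.


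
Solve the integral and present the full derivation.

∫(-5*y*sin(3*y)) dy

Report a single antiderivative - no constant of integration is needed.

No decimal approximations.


Step 1. Integrate ∫(-5*y*sin(3*y)) dy by parts with u = y, dv = (-5*sin(3*y)) dy, so v = 5*cos(3*y)/3: now 5*y*cos(3*y)/3 + ∫(-5*cos(3*y)/3) dy.
Step 2. Evaluate the standard form: now 5*y*cos(3*y)/3 - 5*sin(3*y)/9.
Answer: 5*y*cos(3*y)/3 - 5*sin(3*y)/9.


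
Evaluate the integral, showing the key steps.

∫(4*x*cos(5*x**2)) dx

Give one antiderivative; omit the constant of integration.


Step 1. Substitute u = x**2, turning ∫(4*x*cos(5*x**2)) dx into ∫(2*cos(5*u)) du: now ∫(2*cos(5*u)) du.
Step 2. Evaluate the standard form: now 2*sin(5*u)/5.
Step 3. Substitute back u = x**2: now 2*sin(5*x**2)/5.
Answer: 2*sin(5*x**2)/5.


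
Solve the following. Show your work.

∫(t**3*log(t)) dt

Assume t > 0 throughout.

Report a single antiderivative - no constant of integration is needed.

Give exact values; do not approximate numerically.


Step 1. Integrate ∫(t**3*log(t)) dt by parts with u = log(t), dv = (t**3) dt, so v = t**4/4 [assuming t > 0]: now t**4*log(t)/4 + ∫(-t**3/4) dt.
Step 2. Evaluate the standard form: now t**4*log(t)/4 - t**4/16.
Answer: t**4*log(t)/4 - t**4/16.


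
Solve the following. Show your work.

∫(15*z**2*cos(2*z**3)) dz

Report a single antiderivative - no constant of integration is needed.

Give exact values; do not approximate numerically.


Step 1. Substitute u = z**3, turning ∫(15*z**2*cos(2*z**3)) dz into ∫(5*cos(2*u)) du: now ∫(5*cos(2*u)) du.
Step 2. Evaluate the standard form: now 5*sin(2*u)/2.
Step 3. Substitute back u = z**3: now 5*sin(2*z**3)/2.
Answer: 5*sin(2*z**3)/2.


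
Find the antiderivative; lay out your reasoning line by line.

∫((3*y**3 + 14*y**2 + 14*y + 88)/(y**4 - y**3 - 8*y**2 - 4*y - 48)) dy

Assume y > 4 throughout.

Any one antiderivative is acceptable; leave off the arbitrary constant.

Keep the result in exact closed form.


Step 1. Decompose ∫((3*y**3 + 14*y**2 + 14*y + 88)/(y**4 - y**3 - 8*y**2 - 4*y - 48)) dy by partial fractions, (3*y**3 + 14*y**2 + 14*y + 88)/(y**4 - y**3 - 8*y**2 - 4*y - 48) = -2/(y**2 + 4) - 1/(y + 3) + 4/(y - 4): now ∫(4/(y - 4)) dy + ∫(-1/(y + 3)) dy + ∫(-2/(y**2 + 4)) dy.
Step 2. Evaluate the standard form [assuming y > 4]: now 4*log(y - 4) + ∫(-1/(y + 3)) dy + ∫(-2/(y**2 + 4)) dy.
Step 3. Evaluate the standard form [assuming y > -3]: now 4*log(y - 4) - log(y + 3) + ∫(-2/(y**2 + 4)) dy.
Step 4. Evaluate the standard form: now 4*log(y - 4) - log(y + 3) - atan(y/2).
Answer: 4*log(y - 4) - log(y + 3) - atan(y/2).


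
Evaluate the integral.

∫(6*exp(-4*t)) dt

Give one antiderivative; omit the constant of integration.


Answer: -3*exp(-4*t)/2.


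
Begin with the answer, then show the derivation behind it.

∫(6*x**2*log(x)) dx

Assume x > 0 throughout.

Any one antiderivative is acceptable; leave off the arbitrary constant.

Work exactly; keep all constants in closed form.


The answer is 2*x**3*log(x) - 2*x**3/3.
Step 1. Integrate ∫(6*x**2*log(x)) dx by parts with u = log(x), dv = (6*x**2) dx, so v = 2*x**3 [assuming x > 0]: now 2*x**3*log(x) + ∫(-2*x**2) dx.
Step 2. Evaluate the standard form: now 2*x**3*log(x) - 2*x**3/3.
Answer: 2*x**3*log(x) - 2*x**3/3.


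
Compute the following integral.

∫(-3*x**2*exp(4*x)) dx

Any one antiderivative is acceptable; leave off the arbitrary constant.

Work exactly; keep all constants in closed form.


Answer: -3*x**2*exp(4*x)/4 + 3*x*exp(4*x)/8 - 3*exp(4*x)/32.


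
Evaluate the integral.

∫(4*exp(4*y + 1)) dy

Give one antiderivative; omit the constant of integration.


Answer: exp(4*y + 1).


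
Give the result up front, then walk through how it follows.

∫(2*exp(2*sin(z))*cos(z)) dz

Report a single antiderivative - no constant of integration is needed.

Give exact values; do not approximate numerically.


The answer is exp(2*sin(z)).
Step 1. Substitute u = sin(z), turning ∫(2*exp(2*sin(z))*cos(z)) dz into ∫(2*exp(2*u)) du: now ∫(2*exp(2*u)) du.
Step 2. Evaluate the standard form: now exp(2*u).
Step 3. Substitute back u = sin(z): now exp(2*sin(z)).
Answer: exp(2*sin(z)).


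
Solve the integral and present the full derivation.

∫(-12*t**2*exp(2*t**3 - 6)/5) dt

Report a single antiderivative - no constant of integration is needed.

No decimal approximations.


Step 1. Substitute u = t**3 - 3, turning ∫(-12*t**2*exp(2*t**3 - 6)/5) dt into ∫(-4*exp(2*u)/5) du: now ∫(-4*exp(2*u)/5) du.
Step 2. Evaluate the standard form: now -2*exp(2*u)/5.
Step 3. Substitute back u = t**3 - 3: now -2*exp(2*t**3 - 6)/5.
Answer: -2*exp(2*t**3 - 6)/5.


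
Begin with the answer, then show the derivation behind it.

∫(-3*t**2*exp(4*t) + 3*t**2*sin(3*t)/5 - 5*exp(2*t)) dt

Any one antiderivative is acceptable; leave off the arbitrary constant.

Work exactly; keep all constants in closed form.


The answer is -3*t**2*exp(4*t)/4 - t**2*cos(3*t)/5 + 3*t*exp(4*t)/8 + 2*t*sin(3*t)/15 - 3*exp(4*t)/32 - 5*exp(2*t)/2 + 2*cos(3*t)/45.
Step 1. Rewrite: now ∫(-3*t**2*exp(4*t)) dt + ∫(3*t**2*sin(3*t)/5) dt + ∫(-5*exp(2*t)) dt.
Step 2. Evaluate the standard form: now -5*exp(2*t)/2 + ∫(-3*t**2*exp(4*t)) dt + ∫(3*t**2*sin(3*t)/5) dt.
Step 3. Integrate ∫(3*t**2*sin(3*t)/5) dt by parts with u = t**2, dv = (3*sin(3*t)/5) dt, so v = -cos(3*t)/5: now -t**2*cos(3*t)/5 - 5*exp(2*t)/2 + ∫(2*t*cos(3*t)/5) dt + ∫(-3*t**2*exp(4*t)) dt.
Step 4. Integrate ∫(2*t*cos(3*t)/5) dt by parts with u = t, dv = (2*cos(3*t)/5) dt, so v = 2*sin(3*t)/15: now -t**2*cos(3*t)/5 + 2*t*sin(3*t)/15 - 5*exp(2*t)/2 + ∫(-3*t**2*exp(4*t)) dt + ∫(-2*sin(3*t)/15) dt.
Step 5. Evaluate the standard form: now -t**2*cos(3*t)/5 + 2*t*sin(3*t)/15 - 5*exp(2*t)/2 + 2*cos(3*t)/45 + ∫(-3*t**2*exp(4*t)) dt.
Step 6. Integrate ∫(-3*t**2*exp(4*t)) dt by parts with u = t**2, dv = (-3*exp(4*t)) dt, so v = -3*exp(4*t)/4: now -3*t**2*exp(4*t)/4 - t**2*cos(3*t)/5 + 2*t*sin(3*t)/15 - 5*exp(2*t)/2 + 2*cos(3*t)/45 + ∫(3*t*exp(4*t)/2) dt.
Step 7. Integrate ∫(3*t*exp(4*t)/2) dt by parts with u = t, dv = (3*exp(4*t)/2) dt, so v = 3*exp(4*t)/8: now -3*t**2*exp(4*t)/4 - t**2*cos(3*t)/5 + 3*t*exp(4*t)/8 + 2*t*sin(3*t)/15 - 5*exp(2*t)/2 + 2*cos(3*t)/45 + ∫(-3*exp(4*t)/8) dt.
Step 8. Evaluate the standard form: now -3*t**2*exp(4*t)/4 - t**2*cos(3*t)/5 + 3*t*exp(4*t)/8 + 2*t*sin(3*t)/15 - 3*exp(4*t)/32 - 5*exp(2*t)/2 + 2*cos(3*t)/45.
Answer: -3*t**2*exp(4*t)/4 - t**2*cos(3*t)/5 + 3*t*exp(4*t)/8 + 2*t*sin(3*t)/15 - 3*exp(4*t)/32 - 5*exp(2*t)/2 + 2*cos(3*t)/45.


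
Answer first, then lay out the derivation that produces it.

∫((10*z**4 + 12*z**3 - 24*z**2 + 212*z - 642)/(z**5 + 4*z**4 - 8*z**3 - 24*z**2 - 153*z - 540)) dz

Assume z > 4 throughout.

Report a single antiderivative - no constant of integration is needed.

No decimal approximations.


The answer is 2*log(z - 4) + 4*log(z + 3) + 4*log(z + 5) - 4*atan(z/3)/3.
Step 1. Decompose ∫((10*z**4 + 12*z**3 - 24*z**2 + 212*z - 642)/(z**5 + 4*z**4 - 8*z**3 - 24*z**2 - 153*z - 540)) dz by partial fractions, (10*z**4 + 12*z**3 - 24*z**2 + 212*z - 642)/(z**5 + 4*z**4 - 8*z**3 - 24*z**2 - 153*z - 540) = -4/(z**2 + 9) + 4/(z + 5) + 4/(z + 3) + 2/(z - 4): now ∫(2/(z - 4)) dz + ∫(4/(z + 3)) dz + ∫(4/(z + 5)) dz + ∫(-4/(z**2 + 9)) dz.
Step 2. Evaluate the standard form [assuming z > 4]: now 2*log(z - 4) + ∫(4/(z + 3)) dz + ∫(4/(z + 5)) dz + ∫(-4/(z**2 + 9)) dz.
Step 3. Evaluate the standard form [assuming z > -3]: now 2*log(z - 4) + 4*log(z + 3) + ∫(4/(z + 5)) dz + ∫(-4/(z**2 + 9)) dz.
Step 4. Evaluate the standard form [assuming z > -5]: now 2*log(z - 4) + 4*log(z + 3) + 4*log(z + 5) + ∫(-4/(z**2 + 9)) dz.
Step 5. Evaluate the standard form: now 2*log(z - 4) + 4*log(z + 3) + 4*log(z + 5) - 4*atan(z/3)/3.
Answer: 2*log(z - 4) + 4*log(z + 3) + 4*log(z + 5) - 4*atan(z/3)/3.


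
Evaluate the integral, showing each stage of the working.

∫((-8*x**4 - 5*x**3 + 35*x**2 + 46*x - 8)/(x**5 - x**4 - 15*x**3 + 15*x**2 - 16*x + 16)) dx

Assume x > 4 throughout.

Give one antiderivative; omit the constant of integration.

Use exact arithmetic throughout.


Step 1. Decompose ∫((-8*x**4 - 5*x**3 + 35*x**2 + 46*x - 8)/(x**5 - x**4 - 15*x**3 + 15*x**2 - 16*x + 16)) dx by partial fractions, (-8*x**4 - 5*x**3 + 35*x**2 + 46*x - 8)/(x**5 - x**4 - 15*x**3 + 15*x**2 - 16*x + 16) = -3/(x**2 + 1) - 2/(x + 4) - 2/(x - 1) - 4/(x - 4): now ∫(-4/(x - 4)) dx + ∫(-2/(x - 1)) dx + ∫(-2/(x + 4)) dx + ∫(-3/(x**2 + 1)) dx.
Step 2. Evaluate the standard form [assuming x > -4]: now -2*log(x + 4) + ∫(-4/(x - 4)) dx + ∫(-2/(x - 1)) dx + ∫(-3/(x**2 + 1)) dx.
Step 3. Evaluate the standard form [assuming x > 4]: now -4*log(x - 4) - 2*log(x + 4) + ∫(-2/(x - 1)) dx + ∫(-3/(x**2 + 1)) dx.
Step 4. Evaluate the standard form [assuming x > 1]: now -4*log(x - 4) - 2*log(x - 1) - 2*log(x + 4) + ∫(-3/(x**2 + 1)) dx.
Step 5. Evaluate the standard form: now -4*log(x - 4) - 2*log(x - 1) - 2*log(x + 4) - 3*atan(x).
Answer: -4*log(x - 4) - 2*log(x - 1) - 2*log(x + 4) - 3*atan(x).


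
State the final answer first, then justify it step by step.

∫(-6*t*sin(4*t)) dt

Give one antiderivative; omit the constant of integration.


The answer is 3*t*cos(4*t)/2 - 3*sin(4*t)/8.
Step 1. Integrate ∫(-6*t*sin(4*t)) dt by parts with u = t, dv = (-6*sin(4*t)) dt, so v = 3*cos(4*t)/2: now 3*t*cos(4*t)/2 + ∫(-3*cos(4*t)/2) dt.
Step 2. Evaluate the standard form: now 3*t*cos(4*t)/2 - 3*sin(4*t)/8.
Answer: 3*t*cos(4*t)/2 - 3*sin(4*t)/8.


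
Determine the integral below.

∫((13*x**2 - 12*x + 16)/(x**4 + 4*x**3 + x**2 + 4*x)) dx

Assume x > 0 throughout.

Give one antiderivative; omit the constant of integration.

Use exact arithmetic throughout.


Answer: 4*log(x) - 4*log(x + 4) - 3*atan(x).


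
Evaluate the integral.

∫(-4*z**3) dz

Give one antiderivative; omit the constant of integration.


Answer: -z**4.


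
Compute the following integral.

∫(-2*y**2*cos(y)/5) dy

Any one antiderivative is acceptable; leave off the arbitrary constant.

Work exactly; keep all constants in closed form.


Answer: -2*y**2*sin(y)/5 - 4*y*cos(y)/5 + 4*sin(y)/5.


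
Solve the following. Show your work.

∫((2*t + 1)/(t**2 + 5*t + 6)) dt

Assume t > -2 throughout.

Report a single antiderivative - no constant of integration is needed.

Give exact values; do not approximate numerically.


Step 1. Decompose ∫((2*t + 1)/(t**2 + 5*t + 6)) dt by partial fractions, (2*t + 1)/(t**2 + 5*t + 6) = 5/(t + 3) - 3/(t + 2): now ∫(-3/(t + 2)) dt + ∫(5/(t + 3)) dt.
Step 2. Evaluate the standard form [assuming t > -3]: now 5*log(t + 3) + ∫(-3/(t + 2)) dt.
Step 3. Evaluate the standard form [assuming t > -2]: now -3*log(t + 2) + 5*log(t + 3).
Answer: -3*log(t + 2) + 5*log(t + 3).


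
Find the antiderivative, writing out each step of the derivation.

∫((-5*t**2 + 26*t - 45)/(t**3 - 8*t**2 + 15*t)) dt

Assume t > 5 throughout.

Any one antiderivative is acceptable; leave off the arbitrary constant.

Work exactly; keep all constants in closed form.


Step 1. Decompose ∫((-5*t**2 + 26*t - 45)/(t**3 - 8*t**2 + 15*t)) dt by partial fractions, (-5*t**2 + 26*t - 45)/(t**3 - 8*t**2 + 15*t) = 2/(t - 3) - 4/(t - 5) - 3/t: now ∫(-3/t) dt + ∫(-4/(t - 5)) dt + ∫(2/(t - 3)) dt.
Step 2. Evaluate the standard form [assuming t > 0]: now -3*log(t) + ∫(-4/(t - 5)) dt + ∫(2/(t - 3)) dt.
Step 3. Evaluate the standard form [assuming t > 3]: now -3*log(t) + 2*log(t - 3) + ∫(-4/(t - 5)) dt.
Step 4. Evaluate the standard form [assuming t > 5]: now -3*log(t) - 4*log(t - 5) + 2*log(t - 3).
Answer: -3*log(t) - 4*log(t - 5) + 2*log(t - 3).


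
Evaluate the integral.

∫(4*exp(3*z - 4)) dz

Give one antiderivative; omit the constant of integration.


Answer: 4*exp(3*z - 4)/3.


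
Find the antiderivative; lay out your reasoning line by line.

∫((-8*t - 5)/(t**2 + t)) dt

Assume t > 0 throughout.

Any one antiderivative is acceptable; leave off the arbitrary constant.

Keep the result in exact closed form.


Step 1. Decompose ∫((-8*t - 5)/(t**2 + t)) dt by partial fractions, (-8*t - 5)/(t**2 + t) = -3/(t + 1) - 5/t: now ∫(-5/t) dt + ∫(-3/(t + 1)) dt.
Step 2. Evaluate the standard form [assuming t > -1]: now -3*log(t + 1) + ∫(-5/t) dt.
Step 3. Evaluate the standard form [assuming t > 0]: now -5*log(t) - 3*log(t + 1).
Answer: -5*log(t) - 3*log(t + 1).


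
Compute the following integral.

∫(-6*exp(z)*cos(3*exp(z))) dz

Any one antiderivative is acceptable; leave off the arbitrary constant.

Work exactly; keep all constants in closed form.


Answer: -2*sin(3*exp(z)).


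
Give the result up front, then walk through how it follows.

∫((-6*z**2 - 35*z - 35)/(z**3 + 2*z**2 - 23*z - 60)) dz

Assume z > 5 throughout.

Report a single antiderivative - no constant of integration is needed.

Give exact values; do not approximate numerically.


The answer is -5*log(z - 5) - 2*log(z + 3) + log(z + 4).
Step 1. Decompose ∫((-6*z**2 - 35*z - 35)/(z**3 + 2*z**2 - 23*z - 60)) dz by partial fractions, (-6*z**2 - 35*z - 35)/(z**3 + 2*z**2 - 23*z - 60) = 1/(z + 4) - 2/(z + 3) - 5/(z - 5): now ∫(-5/(z - 5)) dz + ∫(-2/(z + 3)) dz + ∫(1/(z + 4)) dz.
Step 2. Evaluate the standard form [assuming z > -3]: now -2*log(z + 3) + ∫(-5/(z - 5)) dz + ∫(1/(z + 4)) dz.
Step 3. Evaluate the standard form [assuming z > -4]: now -2*log(z + 3) + log(z + 4) + ∫(-5/(z - 5)) dz.
Step 4. Evaluate the standard form [assuming z > 5]: now -5*log(z - 5) - 2*log(z + 3) + log(z + 4).
Answer: -5*log(z - 5) - 2*log(z + 3) + log(z + 4).


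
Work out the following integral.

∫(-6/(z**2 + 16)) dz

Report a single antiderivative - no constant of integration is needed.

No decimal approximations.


Answer: -3*atan(z/4)/2.


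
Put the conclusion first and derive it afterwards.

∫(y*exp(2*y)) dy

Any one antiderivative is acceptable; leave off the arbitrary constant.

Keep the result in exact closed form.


The answer is y*exp(2*y)/2 - exp(2*y)/4.
Step 1. Integrate ∫(y*exp(2*y)) dy by parts with u = y, dv = (exp(2*y)) dy, so v = exp(2*y)/2: now y*exp(2*y)/2 + ∫(-exp(2*y)/2) dy.
Step 2. Evaluate the standard form: now y*exp(2*y)/2 - exp(2*y)/4.
Answer: y*exp(2*y)/2 - exp(2*y)/4.


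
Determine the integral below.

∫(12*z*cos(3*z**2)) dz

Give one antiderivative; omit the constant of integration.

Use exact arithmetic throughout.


Answer: 2*sin(3*z**2).


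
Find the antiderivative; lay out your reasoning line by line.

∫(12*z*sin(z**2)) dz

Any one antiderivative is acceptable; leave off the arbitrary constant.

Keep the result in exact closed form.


Step 1. Substitute u = z**2, turning ∫(12*z*sin(z**2)) dz into ∫(6*sin(u)) du: now ∫(6*sin(u)) du.
Step 2. Evaluate the standard form: now -6*cos(u).
Step 3. Substitute back u = z**2: now -6*cos(z**2).
Answer: -6*cos(z**2).


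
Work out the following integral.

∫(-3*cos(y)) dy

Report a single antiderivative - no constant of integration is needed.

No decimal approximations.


Answer: -3*sin(y).


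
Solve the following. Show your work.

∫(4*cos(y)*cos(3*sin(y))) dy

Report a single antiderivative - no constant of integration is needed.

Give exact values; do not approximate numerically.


Step 1. Substitute u = sin(y), turning ∫(4*cos(y)*cos(3*sin(y))) dy into ∫(4*cos(3*u)) du: now ∫(4*cos(3*u)) du.
Step 2. Evaluate the standard form: now 4*sin(3*u)/3.
Step 3. Substitute back u = sin(y): now 4*sin(3*sin(y))/3.
Answer: 4*sin(3*sin(y))/3.


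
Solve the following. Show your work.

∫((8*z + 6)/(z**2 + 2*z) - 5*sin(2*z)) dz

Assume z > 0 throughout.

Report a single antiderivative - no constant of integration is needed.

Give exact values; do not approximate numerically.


Step 1. Rewrite: now ∫((8*z + 6)/(z**2 + 2*z)) dz + ∫(-5*sin(2*z)) dz.
Step 2. Decompose ∫((8*z + 6)/(z**2 + 2*z)) dz by partial fractions, (8*z + 6)/(z**2 + 2*z) = 5/(z + 2) + 3/z: now ∫(3/z) dz + ∫(5/(z + 2)) dz + ∫(-5*sin(2*z)) dz.
Step 3. Evaluate the standard form [assuming z > 0]: now 3*log(z) + ∫(5/(z + 2)) dz + ∫(-5*sin(2*z)) dz.
Step 4. Evaluate the standard form [assuming z > -2]: now 3*log(z) + 5*log(z + 2) + ∫(-5*sin(2*z)) dz.
Step 5. Evaluate the standard form: now 3*log(z) + 5*log(z + 2) + 5*cos(2*z)/2.
Answer: 3*log(z) + 5*log(z + 2) + 5*cos(2*z)/2.


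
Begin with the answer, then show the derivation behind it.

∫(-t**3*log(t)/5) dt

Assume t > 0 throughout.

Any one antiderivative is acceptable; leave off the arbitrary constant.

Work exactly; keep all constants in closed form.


The answer is -t**4*log(t)/20 + t**4/80.
Step 1. Integrate ∫(-t**3*log(t)/5) dt by parts with u = log(t), dv = (-t**3/5) dt, so v = -t**4/20 [assuming t > 0]: now -t**4*log(t)/20 + ∫(t**3/20) dt.
Step 2. Evaluate the standard form: now -t**4*log(t)/20 + t**4/80.
Answer: -t**4*log(t)/20 + t**4/80.


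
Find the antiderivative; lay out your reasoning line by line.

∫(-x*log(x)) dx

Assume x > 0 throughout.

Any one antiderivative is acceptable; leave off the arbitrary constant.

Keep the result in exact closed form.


Step 1. Integrate ∫(-x*log(x)) dx by parts with u = log(x), dv = (-x) dx, so v = -x**2/2 [assuming x > 0]: now -x**2*log(x)/2 + ∫(x/2) dx.
Step 2. Evaluate the standard form: now -x**2*log(x)/2 + x**2/4.
Answer: -x**2*log(x)/2 + x**2/4.


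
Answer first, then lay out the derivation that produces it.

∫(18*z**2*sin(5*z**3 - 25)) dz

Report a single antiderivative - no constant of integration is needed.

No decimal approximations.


The answer is -6*cos(5*z**3 - 25)/5.
Step 1. Substitute u = z**3 - 5, turning ∫(18*z**2*sin(5*z**3 - 25)) dz into ∫(6*sin(5*u)) du: now ∫(6*sin(5*u)) du.
Step 2. Evaluate the standard form: now -6*cos(5*u)/5.
Step 3. Substitute back u = z**3 - 5: now -6*cos(5*z**3 - 25)/5.
Answer: -6*cos(5*z**3 - 25)/5.


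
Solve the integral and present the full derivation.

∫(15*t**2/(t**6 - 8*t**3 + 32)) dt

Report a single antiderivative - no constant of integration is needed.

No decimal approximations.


Step 1. Substitute u = t**3 - 4, turning ∫(15*t**2/(t**6 - 8*t**3 + 32)) dt into ∫(5/(u**2 + 16)) du: now ∫(5/(u**2 + 16)) du.
Step 2. Evaluate the standard form: now 5*atan(u/4)/4.
Step 3. Substitute back u = t**3 - 4: now 5*atan(t**3/4 - 1)/4.
Answer: 5*atan(t**3/4 - 1)/4.


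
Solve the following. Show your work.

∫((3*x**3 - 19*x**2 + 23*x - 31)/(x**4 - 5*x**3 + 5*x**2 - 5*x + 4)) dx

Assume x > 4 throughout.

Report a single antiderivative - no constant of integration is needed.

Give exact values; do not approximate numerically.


Step 1. Decompose ∫((3*x**3 - 19*x**2 + 23*x - 31)/(x**4 - 5*x**3 + 5*x**2 - 5*x + 4)) dx by partial fractions, (3*x**3 - 19*x**2 + 23*x - 31)/(x**4 - 5*x**3 + 5*x**2 - 5*x + 4) = -4/(x**2 + 1) + 4/(x - 1) - 1/(x - 4): now ∫(-1/(x - 4)) dx + ∫(4/(x - 1)) dx + ∫(-4/(x**2 + 1)) dx.
Step 2. Evaluate the standard form [assuming x > 1]: now 4*log(x - 1) + ∫(-1/(x - 4)) dx + ∫(-4/(x**2 + 1)) dx.
Step 3. Evaluate the standard form [assuming x > 4]: now -log(x - 4) + 4*log(x - 1) + ∫(-4/(x**2 + 1)) dx.
Step 4. Evaluate the standard form: now -log(x - 4) + 4*log(x - 1) - 4*atan(x).
Answer: -log(x - 4) + 4*log(x - 1) - 4*atan(x).


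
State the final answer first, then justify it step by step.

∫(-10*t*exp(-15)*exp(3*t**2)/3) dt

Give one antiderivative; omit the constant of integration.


The answer is -5*exp(3*t**2 - 15)/9.
Step 1. Substitute u = t**2 - 5, turning ∫(-10*t*exp(-15)*exp(3*t**2)/3) dt into ∫(-5*exp(3*u)/3) du: now ∫(-5*exp(3*u)/3) du.
Step 2. Evaluate the standard form: now -5*exp(3*u)/9.
Step 3. Substitute back u = t**2 - 5: now -5*exp(3*t**2 - 15)/9.
Answer: -5*exp(3*t**2 - 15)/9.


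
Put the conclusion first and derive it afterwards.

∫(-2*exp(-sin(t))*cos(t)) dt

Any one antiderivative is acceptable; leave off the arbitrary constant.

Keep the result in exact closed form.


The answer is 2*exp(-sin(t)).
Step 1. Substitute u = sin(t), turning ∫(-2*exp(-sin(t))*cos(t)) dt into ∫(-2*exp(-u)) du: now ∫(-2*exp(-u)) du.
Step 2. Evaluate the standard form: now 2*exp(-u).
Step 3. Substitute back u = sin(t): now 2*exp(-sin(t)).
Answer: 2*exp(-sin(t)).


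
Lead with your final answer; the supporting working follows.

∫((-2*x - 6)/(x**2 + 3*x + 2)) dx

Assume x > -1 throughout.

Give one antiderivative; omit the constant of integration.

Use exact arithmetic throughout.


The answer is -4*log(x + 1) + 2*log(x + 2).
Step 1. Decompose ∫((-2*x - 6)/(x**2 + 3*x + 2)) dx by partial fractions, (-2*x - 6)/(x**2 + 3*x + 2) = 2/(x + 2) - 4/(x + 1): now ∫(-4/(x + 1)) dx + ∫(2/(x + 2)) dx.
Step 2. Evaluate the standard form [assuming x > -2]: now 2*log(x + 2) + ∫(-4/(x + 1)) dx.
Step 3. Evaluate the standard form [assuming x > -1]: now -4*log(x + 1) + 2*log(x + 2).
Answer: -4*log(x + 1) + 2*log(x + 2).


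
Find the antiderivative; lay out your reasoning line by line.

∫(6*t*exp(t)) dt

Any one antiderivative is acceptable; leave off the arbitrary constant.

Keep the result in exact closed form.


Step 1. Integrate ∫(6*t*exp(t)) dt by parts with u = t, dv = (6*exp(t)) dt, so v = 6*exp(t): now 6*t*exp(t) + ∫(-6*exp(t)) dt.
Step 2. Evaluate the standard form: now 6*t*exp(t) - 6*exp(t).
Answer: 6*t*exp(t) - 6*exp(t).


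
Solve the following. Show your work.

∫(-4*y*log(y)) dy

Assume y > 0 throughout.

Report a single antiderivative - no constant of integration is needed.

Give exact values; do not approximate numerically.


Step 1. Integrate ∫(-4*y*log(y)) dy by parts with u = log(y), dv = (-4*y) dy, so v = -2*y**2 [assuming y > 0]: now -2*y**2*log(y) + ∫(2*y) dy.
Step 2. Evaluate the standard form: now -2*y**2*log(y) + y**2.
Answer: -2*y**2*log(y) + y**2.


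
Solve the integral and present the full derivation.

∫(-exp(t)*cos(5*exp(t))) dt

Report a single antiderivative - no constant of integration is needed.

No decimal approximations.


Step 1. Substitute u = exp(t), turning ∫(-exp(t)*cos(5*exp(t))) dt into ∫(-cos(5*u)) du: now ∫(-cos(5*u)) du.
Step 2. Evaluate the standard form: now -sin(5*u)/5.
Step 3. Substitute back u = exp(t): now -sin(5*exp(t))/5.
Answer: -sin(5*exp(t))/5.


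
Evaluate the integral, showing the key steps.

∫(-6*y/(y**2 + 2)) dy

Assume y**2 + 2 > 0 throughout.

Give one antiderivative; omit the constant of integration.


Step 1. Substitute u = y**2 + 2, turning ∫(-6*y/(y**2 + 2)) dy into ∫(-3/u) du: now ∫(-3/u) du.
Step 2. Evaluate the standard form [assuming u > 0]: now -3*log(u).
Step 3. Substitute back u = y**2 + 2: now -3*log(y**2 + 2).
Answer: -3*log(y**2 + 2).


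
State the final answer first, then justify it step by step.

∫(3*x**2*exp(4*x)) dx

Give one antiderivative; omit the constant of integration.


The answer is 3*x**2*exp(4*x)/4 - 3*x*exp(4*x)/8 + 3*exp(4*x)/32.
Step 1. Integrate ∫(3*x**2*exp(4*x)) dx by parts with u = x**2, dv = (3*exp(4*x)) dx, so v = 3*exp(4*x)/4: now 3*x**2*exp(4*x)/4 + ∫(-3*x*exp(4*x)/2) dx.
Step 2. Integrate ∫(-3*x*exp(4*x)/2) dx by parts with u = x, dv = (-3*exp(4*x)/2) dx, so v = -3*exp(4*x)/8: now 3*x**2*exp(4*x)/4 - 3*x*exp(4*x)/8 + ∫(3*exp(4*x)/8) dx.
Step 3. Evaluate the standard form: now 3*x**2*exp(4*x)/4 - 3*x*exp(4*x)/8 + 3*exp(4*x)/32.
Answer: 3*x**2*exp(4*x)/4 - 3*x*exp(4*x)/8 + 3*exp(4*x)/32.


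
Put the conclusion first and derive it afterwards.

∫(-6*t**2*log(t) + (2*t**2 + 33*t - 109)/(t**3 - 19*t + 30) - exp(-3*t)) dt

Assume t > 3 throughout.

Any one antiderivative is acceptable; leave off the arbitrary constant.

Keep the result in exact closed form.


The answer is -2*t**3*log(t) + 2*t**3/3 + log(t - 3) + 5*log(t - 2) - 4*log(t + 5) + exp(-3*t)/3.
Step 1. Rewrite: now ∫(-6*t**2*log(t)) dt + ∫((2*t**2 + 33*t - 109)/(t**3 - 19*t + 30)) dt + ∫(-exp(-3*t)) dt.
Step 2. Decompose ∫((2*t**2 + 33*t - 109)/(t**3 - 19*t + 30)) dt by partial fractions, (2*t**2 + 33*t - 109)/(t**3 - 19*t + 30) = -4/(t + 5) + 5/(t - 2) + 1/(t - 3): now ∫(-6*t**2*log(t)) dt + ∫(1/(t - 3)) dt + ∫(5/(t - 2)) dt + ∫(-4/(t + 5)) dt + ∫(-exp(-3*t)) dt.
Step 3. Evaluate the standard form [assuming t > -5]: now -4*log(t + 5) + ∫(-6*t**2*log(t)) dt + ∫(1/(t - 3)) dt + ∫(5/(t - 2)) dt + ∫(-exp(-3*t)) dt.
Step 4. Evaluate the standard form [assuming t > 2]: now 5*log(t - 2) - 4*log(t + 5) + ∫(-6*t**2*log(t)) dt + ∫(1/(t - 3)) dt + ∫(-exp(-3*t)) dt.
Step 5. Evaluate the standard form [assuming t > 3]: now log(t - 3) + 5*log(t - 2) - 4*log(t + 5) + ∫(-6*t**2*log(t)) dt + ∫(-exp(-3*t)) dt.
Step 6. Integrate ∫(-6*t**2*log(t)) dt by parts with u = log(t), dv = (-6*t**2) dt, so v = -2*t**3 [assuming t > 0]: now -2*t**3*log(t) + log(t - 3) + 5*log(t - 2) - 4*log(t + 5) + ∫(2*t**2) dt + ∫(-exp(-3*t)) dt.
Step 7. Evaluate the standard form: now -2*t**3*log(t) + 2*t**3/3 + log(t - 3) + 5*log(t - 2) - 4*log(t + 5) + ∫(-exp(-3*t)) dt.
Step 8. Evaluate the standard form: now -2*t**3*log(t) + 2*t**3/3 + log(t - 3) + 5*log(t - 2) - 4*log(t + 5) + exp(-3*t)/3.
Answer: -2*t**3*log(t) + 2*t**3/3 + log(t - 3) + 5*log(t - 2) - 4*log(t + 5) + exp(-3*t)/3.


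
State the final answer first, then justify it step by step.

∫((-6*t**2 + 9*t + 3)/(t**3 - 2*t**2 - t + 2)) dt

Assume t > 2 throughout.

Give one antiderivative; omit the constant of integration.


The answer is -log(t - 2) - 3*log(t - 1) - 2*log(t + 1).
Step 1. Decompose ∫((-6*t**2 + 9*t + 3)/(t**3 - 2*t**2 - t + 2)) dt by partial fractions, (-6*t**2 + 9*t + 3)/(t**3 - 2*t**2 - t + 2) = -2/(t + 1) - 3/(t - 1) - 1/(t - 2): now ∫(-1/(t - 2)) dt + ∫(-3/(t - 1)) dt + ∫(-2/(t + 1)) dt.
Step 2. Evaluate the standard form [assuming t > 2]: now -log(t - 2) + ∫(-3/(t - 1)) dt + ∫(-2/(t + 1)) dt.
Step 3. Evaluate the standard form [assuming t > 1]: now -log(t - 2) - 3*log(t - 1) + ∫(-2/(t + 1)) dt.
Step 4. Evaluate the standard form [assuming t > -1]: now -log(t - 2) - 3*log(t - 1) - 2*log(t + 1).
Answer: -log(t - 2) - 3*log(t - 1) - 2*log(t + 1).


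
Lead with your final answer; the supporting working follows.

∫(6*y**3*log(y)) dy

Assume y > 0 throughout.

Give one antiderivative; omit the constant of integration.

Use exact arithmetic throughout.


The answer is 3*y**4*log(y)/2 - 3*y**4/8.
Step 1. Integrate ∫(6*y**3*log(y)) dy by parts with u = log(y), dv = (6*y**3) dy, so v = 3*y**4/2 [assuming y > 0]: now 3*y**4*log(y)/2 + ∫(-3*y**3/2) dy.
Step 2. Evaluate the standard form: now 3*y**4*log(y)/2 - 3*y**4/8.
Answer: 3*y**4*log(y)/2 - 3*y**4/8.


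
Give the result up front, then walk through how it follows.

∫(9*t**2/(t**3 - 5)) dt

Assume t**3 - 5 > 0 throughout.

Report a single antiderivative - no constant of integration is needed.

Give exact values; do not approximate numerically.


The answer is 3*log(t**3 - 5).
Step 1. Substitute u = t**3 - 5, turning ∫(9*t**2/(t**3 - 5)) dt into ∫(3/u) du: now ∫(3/u) du.
Step 2. Evaluate the standard form [assuming u > 0]: now 3*log(u).
Step 3. Substitute back u = t**3 - 5: now 3*log(t**3 - 5).
Answer: 3*log(t**3 - 5).


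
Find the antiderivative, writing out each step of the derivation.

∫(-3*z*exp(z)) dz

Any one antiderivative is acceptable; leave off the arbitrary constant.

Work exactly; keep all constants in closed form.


Step 1. Integrate ∫(-3*z*exp(z)) dz by parts with u = z, dv = (-3*exp(z)) dz, so v = -3*exp(z): now -3*z*exp(z) + ∫(3*exp(z)) dz.
Step 2. Evaluate the standard form: now -3*z*exp(z) + 3*exp(z).
Answer: -3*z*exp(z) + 3*exp(z).


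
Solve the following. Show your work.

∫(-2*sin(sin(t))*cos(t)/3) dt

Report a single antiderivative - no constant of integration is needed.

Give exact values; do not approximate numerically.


Step 1. Substitute u = sin(t), turning ∫(-2*sin(sin(t))*cos(t)/3) dt into ∫(-2*sin(u)/3) du: now ∫(-2*sin(u)/3) du.
Step 2. Evaluate the standard form: now 2*cos(u)/3.
Step 3. Substitute back u = sin(t): now 2*cos(sin(t))/3.
Answer: 2*cos(sin(t))/3.


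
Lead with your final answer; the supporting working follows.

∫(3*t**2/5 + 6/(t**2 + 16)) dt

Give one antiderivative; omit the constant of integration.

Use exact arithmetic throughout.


The answer is t**3/5 + 3*atan(t/4)/2.
Step 1. Rewrite: now ∫(3*t**2/5) dt + ∫(6/(t**2 + 16)) dt.
Step 2. Evaluate the standard form: now 3*atan(t/4)/2 + ∫(3*t**2/5) dt.
Step 3. Evaluate the standard form: now t**3/5 + 3*atan(t/4)/2.
Answer: t**3/5 + 3*atan(t/4)/2.


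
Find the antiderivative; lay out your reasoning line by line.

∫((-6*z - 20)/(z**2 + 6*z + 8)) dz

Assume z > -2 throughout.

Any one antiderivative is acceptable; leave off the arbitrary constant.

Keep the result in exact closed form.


Step 1. Decompose ∫((-6*z - 20)/(z**2 + 6*z + 8)) dz by partial fractions, (-6*z - 20)/(z**2 + 6*z + 8) = -2/(z + 4) - 4/(z + 2): now ∫(-4/(z + 2)) dz + ∫(-2/(z + 4)) dz.
Step 2. Evaluate the standard form [assuming z > -2]: now -4*log(z + 2) + ∫(-2/(z + 4)) dz.
Step 3. Evaluate the standard form [assuming z > -4]: now -4*log(z + 2) - 2*log(z + 4).
Answer: -4*log(z + 2) - 2*log(z + 4).


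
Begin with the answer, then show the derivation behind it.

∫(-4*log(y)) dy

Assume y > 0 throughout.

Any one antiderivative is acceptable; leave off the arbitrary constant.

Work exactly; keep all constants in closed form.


The answer is -4*y*log(y) + 4*y.
Step 1. Integrate ∫(-4*log(y)) dy by parts with u = log(y), dv = (-4) dy, so v = -4*y [assuming y > 0]: now -4*y*log(y) + ∫(4) dy.
Step 2. Evaluate the standard form: now -4*y*log(y) + 4*y.
Answer: -4*y*log(y) + 4*y.


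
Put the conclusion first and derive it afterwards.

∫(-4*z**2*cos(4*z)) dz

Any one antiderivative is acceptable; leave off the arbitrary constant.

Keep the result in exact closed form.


The answer is -z**2*sin(4*z) - z*cos(4*z)/2 + sin(4*z)/8.
Step 1. Integrate ∫(-4*z**2*cos(4*z)) dz by parts with u = z**2, dv = (-4*cos(4*z)) dz, so v = -sin(4*z): now -z**2*sin(4*z) + ∫(2*z*sin(4*z)) dz.
Step 2. Integrate ∫(2*z*sin(4*z)) dz by parts with u = z, dv = (2*sin(4*z)) dz, so v = -cos(4*z)/2: now -z**2*sin(4*z) - z*cos(4*z)/2 + ∫(cos(4*z)/2) dz.
Step 3. Evaluate the standard form: now -z**2*sin(4*z) - z*cos(4*z)/2 + sin(4*z)/8.
Answer: -z**2*sin(4*z) - z*cos(4*z)/2 + sin(4*z)/8.


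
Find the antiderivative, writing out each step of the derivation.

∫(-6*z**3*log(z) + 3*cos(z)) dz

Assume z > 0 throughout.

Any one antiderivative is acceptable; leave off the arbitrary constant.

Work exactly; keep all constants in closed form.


Step 1. Rewrite: now ∫(-6*z**3*log(z)) dz + ∫(3*cos(z)) dz.
Step 2. Integrate ∫(-6*z**3*log(z)) dz by parts with u = log(z), dv = (-6*z**3) dz, so v = -3*z**4/2 [assuming z > 0]: now -3*z**4*log(z)/2 + ∫(3*z**3/2) dz + ∫(3*cos(z)) dz.
Step 3. Evaluate the standard form: now -3*z**4*log(z)/2 + 3*z**4/8 + ∫(3*cos(z)) dz.
Step 4. Evaluate the standard form: now -3*z**4*log(z)/2 + 3*z**4/8 + 3*sin(z).
Answer: -3*z**4*log(z)/2 + 3*z**4/8 + 3*sin(z).


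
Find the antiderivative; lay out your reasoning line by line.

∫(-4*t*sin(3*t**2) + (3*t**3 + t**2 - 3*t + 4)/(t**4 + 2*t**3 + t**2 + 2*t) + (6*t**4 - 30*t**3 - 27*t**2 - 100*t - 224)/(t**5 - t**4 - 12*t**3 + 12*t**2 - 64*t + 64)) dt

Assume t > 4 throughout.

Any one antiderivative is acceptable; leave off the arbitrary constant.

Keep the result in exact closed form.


Step 1. Rewrite: now ∫(-4*t*sin(3*t**2)) dt + ∫((3*t**3 + t**2 - 3*t + 4)/(t**4 + 2*t**3 + t**2 + 2*t)) dt + ∫((6*t**4 - 30*t**3 - 27*t**2 - 100*t - 224)/(t**5 - t**4 - 12*t**3 + 12*t**2 - 64*t + 64)) dt.
Step 2. Decompose ∫((6*t**4 - 30*t**3 - 27*t**2 - 100*t - 224)/(t**5 - t**4 - 12*t**3 + 12*t**2 - 64*t + 64)) dt by partial fractions, (6*t**4 - 30*t**3 - 27*t**2 - 100*t - 224)/(t**5 - t**4 - 12*t**3 + 12*t**2 - 64*t + 64) = -1/(t**2 + 4) + 4/(t + 4) + 5/(t - 1) - 3/(t - 4): now ∫(-4*t*sin(3*t**2)) dt + ∫((3*t**3 + t**2 - 3*t + 4)/(t**4 + 2*t**3 + t**2 + 2*t)) dt + ∫(-3/(t - 4)) dt + ∫(5/(t - 1)) dt + ∫(4/(t + 4)) dt + ∫(-1/(t**2 + 4)) dt.
Step 3. Evaluate the standard form [assuming t > 1]: now 5*log(t - 1) + ∫(-4*t*sin(3*t**2)) dt + ∫((3*t**3 + t**2 - 3*t + 4)/(t**4 + 2*t**3 + t**2 + 2*t)) dt + ∫(-3/(t - 4)) dt + ∫(4/(t + 4)) dt + ∫(-1/(t**2 + 4)) dt.
Step 4. Evaluate the standard form [assuming t > -4]: now 5*log(t - 1) + 4*log(t + 4) + ∫(-4*t*sin(3*t**2)) dt + ∫((3*t**3 + t**2 - 3*t + 4)/(t**4 + 2*t**3 + t**2 + 2*t)) dt + ∫(-3/(t - 4)) dt + ∫(-1/(t**2 + 4)) dt.
Step 5. Evaluate the standard form [assuming t > 4]: now -3*log(t - 4) + 5*log(t - 1) + 4*log(t + 4) + ∫(-4*t*sin(3*t**2)) dt + ∫((3*t**3 + t**2 - 3*t + 4)/(t**4 + 2*t**3 + t**2 + 2*t)) dt + ∫(-1/(t**2 + 4)) dt.
Step 6. Evaluate the standard form: now -3*log(t - 4) + 5*log(t - 1) + 4*log(t + 4) - atan(t/2)/2 + ∫(-4*t*sin(3*t**2)) dt + ∫((3*t**3 + t**2 - 3*t + 4)/(t**4 + 2*t**3 + t**2 + 2*t)) dt.
Step 7. Substitute u = t**2, turning ∫(-4*t*sin(3*t**2)) dt into ∫(-2*sin(3*u)) du: now -3*log(t - 4) + 5*log(t - 1) + 4*log(t + 4) - atan(t/2)/2 + ∫((3*t**3 + t**2 - 3*t + 4)/(t**4 + 2*t**3 + t**2 + 2*t)) dt + ∫(-2*sin(3*u)) du.
Step 8. Evaluate the standard form: now -3*log(t - 4) + 5*log(t - 1) + 4*log(t + 4) + 2*cos(3*u)/3 - atan(t/2)/2 + ∫((3*t**3 + t**2 - 3*t + 4)/(t**4 + 2*t**3 + t**2 + 2*t)) dt.
Step 9. Substitute back u = t**2: now -3*log(t - 4) + 5*log(t - 1) + 4*log(t + 4) + 2*cos(3*t**2)/3 - atan(t/2)/2 + ∫((3*t**3 + t**2 - 3*t + 4)/(t**4 + 2*t**3 + t**2 + 2*t)) dt.
Step 10. Decompose ∫((3*t**3 + t**2 - 3*t + 4)/(t**4 + 2*t**3 + t**2 + 2*t)) dt by partial fractions, (3*t**3 + t**2 - 3*t + 4)/(t**4 + 2*t**3 + t**2 + 2*t) = -3/(t**2 + 1) + 1/(t + 2) + 2/t: now -3*log(t - 4) + 5*log(t - 1) + 4*log(t + 4) + 2*cos(3*t**2)/3 - atan(t/2)/2 + ∫(2/t) dt + ∫(1/(t + 2)) dt + ∫(-3/(t**2 + 1)) dt.
Step 11. Evaluate the standard form [assuming t > -2]: now -3*log(t - 4) + 5*log(t - 1) + log(t + 2) + 4*log(t + 4) + 2*cos(3*t**2)/3 - atan(t/2)/2 + ∫(2/t) dt + ∫(-3/(t**2 + 1)) dt.
Step 12. Evaluate the standard form [assuming t > 0]: now 2*log(t) - 3*log(t - 4) + 5*log(t - 1) + log(t + 2) + 4*log(t + 4) + 2*cos(3*t**2)/3 - atan(t/2)/2 + ∫(-3/(t**2 + 1)) dt.
Step 13. Evaluate the standard form: now 2*log(t) - 3*log(t - 4) + 5*log(t - 1) + log(t + 2) + 4*log(t + 4) + 2*cos(3*t**2)/3 - atan(t/2)/2 - 3*atan(t).
Answer: 2*log(t) - 3*log(t - 4) + 5*log(t - 1) + log(t + 2) + 4*log(t + 4) + 2*cos(3*t**2)/3 - atan(t/2)/2 - 3*atan(t).
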